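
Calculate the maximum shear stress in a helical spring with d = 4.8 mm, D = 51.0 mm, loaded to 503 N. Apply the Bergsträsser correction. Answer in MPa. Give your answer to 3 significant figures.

Spring index C = D/d = 51.0/4.8 = 10.6250
K_B = (4C+2)/(4C−3) = 44.500/39.500 = 1.1266
τ₀ = 8FD/(πd³) = 8·503·51.0/(π·4.8³) = 205224/347.44 = 590.68 MPa
τ_max = K·τ₀ = 1.1266 × 590.68 = 665.45 MPa

665 MPa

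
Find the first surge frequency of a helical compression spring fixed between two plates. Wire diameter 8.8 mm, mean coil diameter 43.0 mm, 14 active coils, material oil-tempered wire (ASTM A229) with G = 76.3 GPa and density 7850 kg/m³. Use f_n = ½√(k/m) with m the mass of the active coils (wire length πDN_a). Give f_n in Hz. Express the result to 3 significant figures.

k = Gd⁴/(8D³N_a) = (76.3×10³)(8.8⁴)/(8·43.0³·14) = 51.384 N/mm = 51384 N/m
Wire length L = πDN_a = π·43.0·14 = 1891.2 mm
m = ρ·(πd²/4)·L = 7850 × 60.821×10⁻⁶ m² × 1.8912 m = 0.90297 kg
f_n = ½√(k/m) = 0.5·√(51384/0.90297) = 0.5·√(56906) = 119.28 Hz

119 Hz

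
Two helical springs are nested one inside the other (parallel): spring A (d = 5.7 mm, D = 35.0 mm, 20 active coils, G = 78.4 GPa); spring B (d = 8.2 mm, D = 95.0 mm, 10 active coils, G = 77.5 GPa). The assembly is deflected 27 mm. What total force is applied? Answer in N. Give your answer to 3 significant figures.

464 N

k_A = Gd⁴/(8D³N_a) = (78.4×10³)(5.7⁴)/(8·35.0³·20) = 12.064 N/mm
k_B = Gd⁴/(8D³N_a) = (77.5×10³)(8.2⁴)/(8·95.0³·10) = 5.1085 N/mm
Parallel: k_eq = 12.064 + 5.1085 = 17.173 N/mm
F = k_eq·δ = 17.173·27 = 463.66 N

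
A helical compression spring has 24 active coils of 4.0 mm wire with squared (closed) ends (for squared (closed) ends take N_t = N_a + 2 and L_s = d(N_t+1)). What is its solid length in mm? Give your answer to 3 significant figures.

108 mm

squared (closed) ends: N_t = N_a + 2 = 24 + 2 = 26
L_s = d·(N_t+1) = 4.0 × 27 = 108 mm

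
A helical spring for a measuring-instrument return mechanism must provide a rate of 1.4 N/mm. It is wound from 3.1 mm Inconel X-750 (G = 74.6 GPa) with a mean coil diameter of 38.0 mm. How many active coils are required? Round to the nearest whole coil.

N_a = Gd⁴/(8D³k) = (74.6×10³ × 3.1⁴)/(8 × 38.0³ × 1.4)
    = 6.88947e+06 / 614566 = 11.21 → 11 coils

11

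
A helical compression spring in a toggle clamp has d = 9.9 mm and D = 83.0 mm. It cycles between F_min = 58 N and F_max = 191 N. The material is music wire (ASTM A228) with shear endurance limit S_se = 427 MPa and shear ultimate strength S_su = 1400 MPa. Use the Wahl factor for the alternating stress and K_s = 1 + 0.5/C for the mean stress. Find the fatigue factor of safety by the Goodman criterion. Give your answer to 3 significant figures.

16.6

C = D/d = 83.0/9.9 = 8.3838; K_W = (4C−1)/(4C−4)+0.615/C = 1.1749; K_s = 1+0.5/C = 1.0596
F_a = (F_max−F_min)/2 = 66.5 N; F_m = (F_max+F_min)/2 = 124.5 N
τ_a = K_W·8F_aD/(πd³) = 1.1749 × 14.486 = 17.019 MPa
τ_m = K_s·8F_mD/(πd³) = 1.0596 × 27.12 = 28.737 MPa
Goodman: 1/n_f = τ_a/S_se + τ_m/S_su = 17.019/427 + 28.737/1400 = 0.03986 + 0.02053 = 0.060385
n_f = 1/0.060385 = 16.56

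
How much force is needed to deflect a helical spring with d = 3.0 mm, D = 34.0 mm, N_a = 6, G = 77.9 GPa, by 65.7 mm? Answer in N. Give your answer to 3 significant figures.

220 N

k = Gd⁴/(8D³N_a) = (77.9×10³)(3.0⁴)/(8·34.0³·6) = 3.3446 N/mm
F = k·δ = 3.3446 × 65.7 = 219.74 N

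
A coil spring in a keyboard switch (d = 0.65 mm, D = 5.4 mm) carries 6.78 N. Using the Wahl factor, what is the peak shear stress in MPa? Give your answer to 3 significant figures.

399 MPa

Spring index C = D/d = 5.4/0.65 = 8.3077
K_W = (4C−1)/(4C−4) + 0.615/C = 32.231/29.231 + 0.0740 = 1.1767
τ₀ = 8FD/(πd³) = 8·6.78·5.4/(π·0.65³) = 292.896/0.86276 = 339.49 MPa
τ_max = K·τ₀ = 1.1767 × 339.49 = 399.46 MPa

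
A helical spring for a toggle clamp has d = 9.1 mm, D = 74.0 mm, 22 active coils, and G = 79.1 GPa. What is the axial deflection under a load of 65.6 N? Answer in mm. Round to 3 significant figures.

8.63 mm

k = Gd⁴/(8D³N_a) = (79.1×10³)(9.1⁴)/(8·74.0³·22) = 7.6056 N/mm
δ = F/k = 65.6 / 7.6056 = 8.6252 mm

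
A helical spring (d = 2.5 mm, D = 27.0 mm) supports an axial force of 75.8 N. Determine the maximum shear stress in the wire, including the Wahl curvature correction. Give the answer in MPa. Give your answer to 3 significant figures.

Spring index C = D/d = 27.0/2.5 = 10.8000
K_W = (4C−1)/(4C−4) + 0.615/C = 42.200/39.200 + 0.0569 = 1.1335
τ₀ = 8FD/(πd³) = 8·75.8·27.0/(π·2.5³) = 16372.8/49.087 = 333.54 MPa
τ_max = K·τ₀ = 1.1335 × 333.54 = 378.06 MPa

378 MPa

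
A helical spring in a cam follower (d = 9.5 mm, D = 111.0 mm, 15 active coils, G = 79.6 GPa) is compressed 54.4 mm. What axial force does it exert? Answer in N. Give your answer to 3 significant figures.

215 N

k = Gd⁴/(8D³N_a) = (79.6×10³)(9.5⁴)/(8·111.0³·15) = 3.9505 N/mm
F = k·δ = 3.9505 × 54.4 = 214.91 N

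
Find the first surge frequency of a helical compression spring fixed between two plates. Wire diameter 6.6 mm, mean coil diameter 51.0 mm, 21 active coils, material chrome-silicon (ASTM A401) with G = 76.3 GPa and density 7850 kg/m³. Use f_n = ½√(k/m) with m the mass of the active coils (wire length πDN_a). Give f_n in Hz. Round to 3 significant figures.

k = Gd⁴/(8D³N_a) = (76.3×10³)(6.6⁴)/(8·51.0³·21) = 6.4965 N/mm = 6496.5 N/m
Wire length L = πDN_a = π·51.0·21 = 3364.6 mm
m = ρ·(πd²/4)·L = 7850 × 34.212×10⁻⁶ m² × 3.3646 m = 0.90362 kg
f_n = ½√(k/m) = 0.5·√(6496.5/0.90362) = 0.5·√(7189.4) = 42.395 Hz

42.4 Hz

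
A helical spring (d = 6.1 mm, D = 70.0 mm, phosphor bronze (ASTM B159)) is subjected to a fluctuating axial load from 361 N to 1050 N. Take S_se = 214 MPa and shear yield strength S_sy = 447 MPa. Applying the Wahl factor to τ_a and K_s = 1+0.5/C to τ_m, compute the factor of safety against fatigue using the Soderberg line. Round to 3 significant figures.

0.368

C = D/d = 70.0/6.1 = 11.4754; K_W = (4C−1)/(4C−4)+0.615/C = 1.1252; K_s = 1+0.5/C = 1.0436
F_a = (F_max−F_min)/2 = 344.5 N; F_m = (F_max+F_min)/2 = 705.5 N
τ_a = K_W·8F_aD/(πd³) = 1.1252 × 270.54 = 304.41 MPa
τ_m = K_s·8F_mD/(πd³) = 1.0436 × 554.05 = 578.19 MPa
Soderberg: 1/n_f = τ_a/S_se + τ_m/S_sy = 304.41/214 + 578.19/447 = 1.42249 + 1.29348 = 2.716
n_f = 1/2.716 = 0.3682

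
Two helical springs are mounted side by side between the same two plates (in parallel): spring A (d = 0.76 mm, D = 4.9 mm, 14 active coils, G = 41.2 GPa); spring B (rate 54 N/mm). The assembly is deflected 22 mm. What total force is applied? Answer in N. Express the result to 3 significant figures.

k_A = Gd⁴/(8D³N_a) = (41.2×10³)(0.76⁴)/(8·4.9³·14) = 1.0431 N/mm
Parallel: k_eq = 1.0431 + 54 = 55.043 N/mm
F = k_eq·δ = 55.043·22 = 1210.9 N

1210 N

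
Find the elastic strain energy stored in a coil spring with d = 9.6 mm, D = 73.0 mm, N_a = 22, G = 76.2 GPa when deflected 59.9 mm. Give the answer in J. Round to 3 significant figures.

17.0 J

k = Gd⁴/(8D³N_a) = (76.2×10³)(9.6⁴)/(8·73.0³·22) = 9.4528 N/mm
U = ½kδ² = 0.5 × 9.4528 × 59.9² = 16958 N·mm = 16.958 J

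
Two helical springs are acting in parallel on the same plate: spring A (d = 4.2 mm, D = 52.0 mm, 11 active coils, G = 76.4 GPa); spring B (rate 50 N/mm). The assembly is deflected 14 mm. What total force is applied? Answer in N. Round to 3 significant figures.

727 N

k_A = Gd⁴/(8D³N_a) = (76.4×10³)(4.2⁴)/(8·52.0³·11) = 1.9213 N/mm
Parallel: k_eq = 1.9213 + 50 = 51.921 N/mm
F = k_eq·δ = 51.921·14 = 726.9 N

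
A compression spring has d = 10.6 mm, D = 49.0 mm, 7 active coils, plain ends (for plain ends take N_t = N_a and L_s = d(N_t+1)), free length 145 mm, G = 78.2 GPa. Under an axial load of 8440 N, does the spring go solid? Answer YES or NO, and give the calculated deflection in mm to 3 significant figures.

k = Gd⁴/(8D³N_a) = (78.2×10³)(10.6⁴)/(8·49.0³·7) = 149.85 N/mm
N_t = 7; L_s = 10.6·8 = 84.8 mm; δ_solid = L₀ − L_s = 145 − 84.8 = 60.2 mm
δ = F/k = 8440/149.85 = 56.323 mm
δ < δ_solid → spring does not go solid

NO, δ = 56.3 mm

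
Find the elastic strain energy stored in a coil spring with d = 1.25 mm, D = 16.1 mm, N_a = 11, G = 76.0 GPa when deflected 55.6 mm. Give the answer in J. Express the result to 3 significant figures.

0.781 J

k = Gd⁴/(8D³N_a) = (76.0×10³)(1.25⁴)/(8·16.1³·11) = 0.50523 N/mm
U = ½kδ² = 0.5 × 0.50523 × 55.6² = 780.93 N·mm = 0.78093 J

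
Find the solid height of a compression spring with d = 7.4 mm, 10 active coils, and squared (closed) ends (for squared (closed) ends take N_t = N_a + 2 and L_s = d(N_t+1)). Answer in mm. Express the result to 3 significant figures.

96.2 mm

squared (closed) ends: N_t = N_a + 2 = 10 + 2 = 12
L_s = d·(N_t+1) = 7.4 × 13 = 96.2 mm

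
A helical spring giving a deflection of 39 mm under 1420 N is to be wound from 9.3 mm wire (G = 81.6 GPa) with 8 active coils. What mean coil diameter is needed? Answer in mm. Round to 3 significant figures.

64.0 mm

Required rate k = F/δ = 1420/39 = 36.41 N/mm
D = (Gd⁴/(8N_a·k))^(1/3) = (81.6×10³·9.3⁴/(8·8·36.41))^(1/3)
  = (261950)^(1/3) = 63.9842 mm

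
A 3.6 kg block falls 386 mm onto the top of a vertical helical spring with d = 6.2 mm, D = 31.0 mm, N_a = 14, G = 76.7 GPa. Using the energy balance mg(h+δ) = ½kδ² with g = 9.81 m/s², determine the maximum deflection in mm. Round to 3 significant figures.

29.4 mm

k = Gd⁴/(8D³N_a) = (76.7×10³)(6.2⁴)/(8·31.0³·14) = 33.967 N/mm
W = mg = 3.6 × 9.81 = 35.316 N
½kδ² − Wδ − Wh = 0 → δ = (W + √(W² + 2kWh))/k
δ = (35.316 + √(1247.2 + 926079))/33.967 = (35.316 + 962.98)/33.967 = 29.39 mm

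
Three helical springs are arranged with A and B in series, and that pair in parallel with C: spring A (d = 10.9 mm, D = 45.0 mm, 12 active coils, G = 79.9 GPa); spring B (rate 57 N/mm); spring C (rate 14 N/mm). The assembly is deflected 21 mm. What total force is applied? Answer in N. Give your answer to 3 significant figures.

1120 N

k_A = Gd⁴/(8D³N_a) = (79.9×10³)(10.9⁴)/(8·45.0³·12) = 128.93 N/mm
Springs A,B series: k_AB = 1/(1/128.93+1/57) = 39.525 N/mm; parallel with C: k_eq = 39.525+14 = 53.525 N/mm
F = k_eq·δ = 53.525·21 = 1124 N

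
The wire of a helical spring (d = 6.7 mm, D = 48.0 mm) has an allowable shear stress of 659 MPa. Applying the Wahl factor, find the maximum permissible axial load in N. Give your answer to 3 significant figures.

C = D/d = 48.0/6.7 = 7.1642
K_W = (4C−1)/(4C−4) + 0.615/C = 27.657/24.657 + 0.0858 = 1.2075
τ_max = K·8FD/(πd³) → F_max = τ_allow·πd³/(8DK)
F_max = 659·π·6.7³/(8·48.0·1.2075) = 6.2267e+05/463.69 = 1342.9 N

1340 N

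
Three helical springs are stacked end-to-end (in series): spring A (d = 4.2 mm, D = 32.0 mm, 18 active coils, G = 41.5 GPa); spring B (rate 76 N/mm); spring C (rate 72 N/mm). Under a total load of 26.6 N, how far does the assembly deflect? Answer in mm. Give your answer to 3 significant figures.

10.4 mm

k_A = Gd⁴/(8D³N_a) = (41.5×10³)(4.2⁴)/(8·32.0³·18) = 2.7367 N/mm
Series: 1/k_eq = 1/2.7367 + 1/76 + 1/72 = 0.39245; k_eq = 2.5481 N/mm
δ = F/k_eq = 26.6/2.5481 = 10.439 mm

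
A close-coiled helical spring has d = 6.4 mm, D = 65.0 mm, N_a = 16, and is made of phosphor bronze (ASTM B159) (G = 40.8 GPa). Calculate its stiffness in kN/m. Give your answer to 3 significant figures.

k = Gd⁴/(8D³N_a) = (40.8×10³ × 6.4⁴) / (8 × 65.0³ × 16)
  = 6.8451e+07 / 3.5152e+07 = 1.9473 N/mm

1.95 kN/m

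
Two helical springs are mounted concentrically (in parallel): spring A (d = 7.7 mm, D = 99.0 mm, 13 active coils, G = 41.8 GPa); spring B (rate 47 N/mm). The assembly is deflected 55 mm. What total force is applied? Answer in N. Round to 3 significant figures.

2670 N

k_A = Gd⁴/(8D³N_a) = (41.8×10³)(7.7⁴)/(8·99.0³·13) = 1.4561 N/mm
Parallel: k_eq = 1.4561 + 47 = 48.456 N/mm
F = k_eq·δ = 48.456·55 = 2665.1 N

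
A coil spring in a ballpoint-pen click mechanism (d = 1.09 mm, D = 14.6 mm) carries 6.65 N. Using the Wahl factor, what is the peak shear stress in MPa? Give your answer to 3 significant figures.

Spring index C = D/d = 14.6/1.09 = 13.3945
K_W = (4C−1)/(4C−4) + 0.615/C = 52.578/49.578 + 0.0459 = 1.1064
τ₀ = 8FD/(πd³) = 8·6.65·14.6/(π·1.09³) = 776.72/4.0685 = 190.91 MPa
τ_max = K·τ₀ = 1.1064 × 190.91 = 211.23 MPa

211 MPa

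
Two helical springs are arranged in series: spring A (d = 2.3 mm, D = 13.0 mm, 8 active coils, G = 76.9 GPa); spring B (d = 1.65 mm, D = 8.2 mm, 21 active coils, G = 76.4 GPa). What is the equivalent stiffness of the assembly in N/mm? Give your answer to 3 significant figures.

4.37 N/mm

k_A = Gd⁴/(8D³N_a) = (76.9×10³)(2.3⁴)/(8·13.0³·8) = 15.305 N/mm
k_B = Gd⁴/(8D³N_a) = (76.4×10³)(1.65⁴)/(8·8.2³·21) = 6.1133 N/mm
Series: 1/k_eq = 1/15.305 + 1/6.1133 = 0.22892; k_eq = 4.3684 N/mm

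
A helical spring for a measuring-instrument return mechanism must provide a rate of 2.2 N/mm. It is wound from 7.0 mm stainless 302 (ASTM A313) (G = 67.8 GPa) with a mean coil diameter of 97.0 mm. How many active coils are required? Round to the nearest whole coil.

10

N_a = Gd⁴/(8D³k) = (67.8×10³ × 7.0⁴)/(8 × 97.0³ × 2.2)
    = 1.62788e+08 / 1.6063e+07 = 10.13 → 10 coils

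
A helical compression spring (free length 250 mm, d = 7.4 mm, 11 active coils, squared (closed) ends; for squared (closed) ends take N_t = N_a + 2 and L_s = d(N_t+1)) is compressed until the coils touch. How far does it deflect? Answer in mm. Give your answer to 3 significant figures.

146 mm

N_t = 13; L_s = 7.4·14 = 103.6 mm
δ_solid = L₀ − L_s = 250 − 103.6 = 146.4 mm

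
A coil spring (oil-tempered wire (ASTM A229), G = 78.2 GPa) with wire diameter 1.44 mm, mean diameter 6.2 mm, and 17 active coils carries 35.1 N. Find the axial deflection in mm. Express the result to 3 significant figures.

k = Gd⁴/(8D³N_a) = (78.2×10³)(1.44⁴)/(8·6.2³·17) = 10.374 N/mm
δ = F/k = 35.1 / 10.374 = 3.3835 mm

3.38 mm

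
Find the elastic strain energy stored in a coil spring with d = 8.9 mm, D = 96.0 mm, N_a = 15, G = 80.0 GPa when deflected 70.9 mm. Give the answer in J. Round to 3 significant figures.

k = Gd⁴/(8D³N_a) = (80.0×10³)(8.9⁴)/(8·96.0³·15) = 4.7278 N/mm
U = ½kδ² = 0.5 × 4.7278 × 70.9² = 11883 N·mm = 11.883 J

11.9 J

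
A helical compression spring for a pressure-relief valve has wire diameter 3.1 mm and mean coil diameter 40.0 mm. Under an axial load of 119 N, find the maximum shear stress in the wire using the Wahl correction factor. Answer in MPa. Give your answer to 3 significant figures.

Spring index C = D/d = 40.0/3.1 = 12.9032
K_W = (4C−1)/(4C−4) + 0.615/C = 50.613/47.613 + 0.0477 = 1.1107
τ₀ = 8FD/(πd³) = 8·119·40.0/(π·3.1³) = 38080/93.591 = 406.88 MPa
τ_max = K·τ₀ = 1.1107 × 406.88 = 451.91 MPa

452 MPa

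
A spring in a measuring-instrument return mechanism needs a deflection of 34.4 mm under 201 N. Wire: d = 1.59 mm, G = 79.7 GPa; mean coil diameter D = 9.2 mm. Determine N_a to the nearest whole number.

Required rate k = F/δ = 201/34.4 = 5.843 N/mm
N_a = Gd⁴/(8D³k) = (79.7×10³ × 1.59⁴)/(8 × 9.2³ × 5.843)
    = 509386 / 36399.1 = 13.99 → 14 coils

14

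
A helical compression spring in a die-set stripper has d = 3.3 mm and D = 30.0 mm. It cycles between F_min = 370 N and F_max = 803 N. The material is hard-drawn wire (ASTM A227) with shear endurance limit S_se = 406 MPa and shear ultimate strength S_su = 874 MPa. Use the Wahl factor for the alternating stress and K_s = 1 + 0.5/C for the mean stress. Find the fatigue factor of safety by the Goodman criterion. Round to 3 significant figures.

0.355

C = D/d = 30.0/3.3 = 9.0909; K_W = (4C−1)/(4C−4)+0.615/C = 1.1603; K_s = 1+0.5/C = 1.0550
F_a = (F_max−F_min)/2 = 216.5 N; F_m = (F_max+F_min)/2 = 586.5 N
τ_a = K_W·8F_aD/(πd³) = 1.1603 × 460.23 = 534.03 MPa
τ_m = K_s·8F_mD/(πd³) = 1.0550 × 1246.8 = 1315.3 MPa
Goodman: 1/n_f = τ_a/S_se + τ_m/S_su = 534.03/406 + 1315.3/874 = 1.31534 + 1.50497 = 2.8203
n_f = 1/2.8203 = 0.3546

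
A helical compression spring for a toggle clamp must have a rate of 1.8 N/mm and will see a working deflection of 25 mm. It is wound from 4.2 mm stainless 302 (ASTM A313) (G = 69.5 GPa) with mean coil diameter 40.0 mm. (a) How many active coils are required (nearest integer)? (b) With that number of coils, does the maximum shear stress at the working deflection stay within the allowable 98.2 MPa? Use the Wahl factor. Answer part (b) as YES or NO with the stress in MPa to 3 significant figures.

(a) 23 coils; (b) YES, τ_max = 72.8 MPa

N_a = Gd⁴/(8D³k) = (69.5×10³)(4.2⁴)/(8·40.0³·1.8) = 23.47 → N_a = 23
Actual rate k = Gd⁴/(8D³·23) = 1.8365 N/mm
Working load F = kδ = 1.8365·25 = 45.912 N
C = 40.0/4.2 = 9.5238; K_W = (4C−1)/(4C−4)+0.615/C = 1.1526
τ_max = K_W·8FD/(πd³) = 1.1526·63.121 = 72.751 MPa
τ_max ≤ 98.2 MPa → acceptable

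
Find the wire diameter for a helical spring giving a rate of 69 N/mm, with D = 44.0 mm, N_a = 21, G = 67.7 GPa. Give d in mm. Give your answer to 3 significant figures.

d = (8D³N_a·k / G)^(1/4) = (8·44.0³·21·69 / (67.7×10³))^0.25
  = (14586)^0.25 = 10.9896 mm

11.0 mm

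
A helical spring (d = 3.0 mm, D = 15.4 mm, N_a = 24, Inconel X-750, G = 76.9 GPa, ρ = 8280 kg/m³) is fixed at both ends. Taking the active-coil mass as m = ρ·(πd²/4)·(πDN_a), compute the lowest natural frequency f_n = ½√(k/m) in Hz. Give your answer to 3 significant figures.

181 Hz

k = Gd⁴/(8D³N_a) = (76.9×10³)(3.0⁴)/(8·15.4³·24) = 8.8828 N/mm = 8882.8 N/m
Wire length L = πDN_a = π·15.4·24 = 1161.1 mm
m = ρ·(πd²/4)·L = 8280 × 7.0686×10⁻⁶ m² × 1.1611 m = 0.067959 kg
f_n = ½√(k/m) = 0.5·√(8882.8/0.067959) = 0.5·√(1.3071e+05) = 180.77 Hz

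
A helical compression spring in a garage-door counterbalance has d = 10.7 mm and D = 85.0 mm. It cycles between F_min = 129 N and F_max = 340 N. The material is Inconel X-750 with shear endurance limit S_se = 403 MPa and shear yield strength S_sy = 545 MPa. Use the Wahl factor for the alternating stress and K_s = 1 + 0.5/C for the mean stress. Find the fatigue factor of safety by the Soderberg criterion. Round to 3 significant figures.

7.37

C = D/d = 85.0/10.7 = 7.9439; K_W = (4C−1)/(4C−4)+0.615/C = 1.1854; K_s = 1+0.5/C = 1.0629
F_a = (F_max−F_min)/2 = 105.5 N; F_m = (F_max+F_min)/2 = 234.5 N
τ_a = K_W·8F_aD/(πd³) = 1.1854 × 18.641 = 22.097 MPa
τ_m = K_s·8F_mD/(πd³) = 1.0629 × 41.433 = 44.041 MPa
Soderberg: 1/n_f = τ_a/S_se + τ_m/S_sy = 22.097/403 + 44.041/545 = 0.05483 + 0.08081 = 0.13564
n_f = 1/0.13564 = 7.372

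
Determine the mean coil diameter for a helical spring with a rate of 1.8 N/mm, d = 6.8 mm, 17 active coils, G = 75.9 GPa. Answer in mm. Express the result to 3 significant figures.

D = (Gd⁴/(8N_a·k))^(1/3) = (75.9×10³·6.8⁴/(8·17·1.8))^(1/3)
  = (662927)^(1/3) = 87.1944 mm

87.2 mm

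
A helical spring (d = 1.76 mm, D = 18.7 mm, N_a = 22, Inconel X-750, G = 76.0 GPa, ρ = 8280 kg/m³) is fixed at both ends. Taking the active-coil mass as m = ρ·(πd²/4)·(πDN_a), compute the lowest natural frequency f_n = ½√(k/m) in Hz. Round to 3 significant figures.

k = Gd⁴/(8D³N_a) = (76.0×10³)(1.76⁴)/(8·18.7³·22) = 0.63362 N/mm = 633.62 N/m
Wire length L = πDN_a = π·18.7·22 = 1292.5 mm
m = ρ·(πd²/4)·L = 8280 × 2.4328×10⁻⁶ m² × 1.2925 m = 0.026035 kg
f_n = ½√(k/m) = 0.5·√(633.62/0.026035) = 0.5·√(24337) = 78.002 Hz

78.0 Hz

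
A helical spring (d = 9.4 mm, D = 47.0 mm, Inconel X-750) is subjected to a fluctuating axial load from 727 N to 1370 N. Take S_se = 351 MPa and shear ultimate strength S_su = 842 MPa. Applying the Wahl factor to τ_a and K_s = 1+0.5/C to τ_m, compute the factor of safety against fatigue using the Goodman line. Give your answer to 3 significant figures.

2.70

C = D/d = 47.0/9.4 = 5.0000; K_W = (4C−1)/(4C−4)+0.615/C = 1.3105; K_s = 1+0.5/C = 1.1000
F_a = (F_max−F_min)/2 = 321.5 N; F_m = (F_max+F_min)/2 = 1048.5 N
τ_a = K_W·8F_aD/(πd³) = 1.3105 × 46.327 = 60.712 MPa
τ_m = K_s·8F_mD/(πd³) = 1.1000 × 151.09 = 166.19 MPa
Goodman: 1/n_f = τ_a/S_se + τ_m/S_su = 60.712/351 + 166.19/842 = 0.17297 + 0.19738 = 0.37035
n_f = 1/0.37035 = 2.7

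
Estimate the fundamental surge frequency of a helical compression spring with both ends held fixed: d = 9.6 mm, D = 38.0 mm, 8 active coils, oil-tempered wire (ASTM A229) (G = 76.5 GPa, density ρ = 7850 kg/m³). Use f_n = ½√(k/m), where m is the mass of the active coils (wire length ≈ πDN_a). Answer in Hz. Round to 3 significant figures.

292 Hz

k = Gd⁴/(8D³N_a) = (76.5×10³)(9.6⁴)/(8·38.0³·8) = 185.02 N/mm = 1.8502e+05 N/m
Wire length L = πDN_a = π·38.0·8 = 955.04 mm
m = ρ·(πd²/4)·L = 7850 × 72.382×10⁻⁶ m² × 0.95504 m = 0.54266 kg
f_n = ½√(k/m) = 0.5·√(1.8502e+05/0.54266) = 0.5·√(3.4095e+05) = 291.95 Hz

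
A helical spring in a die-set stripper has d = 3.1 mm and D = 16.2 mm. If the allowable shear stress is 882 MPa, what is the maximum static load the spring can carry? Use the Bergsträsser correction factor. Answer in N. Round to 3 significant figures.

498 N

C = D/d = 16.2/3.1 = 5.2258
K_B = (4C+2)/(4C−3) = 22.903/17.903 = 1.2793
τ_max = K·8FD/(πd³) → F_max = τ_allow·πd³/(8DK)
F_max = 882·π·3.1³/(8·16.2·1.2793) = 82547/165.79 = 497.89 N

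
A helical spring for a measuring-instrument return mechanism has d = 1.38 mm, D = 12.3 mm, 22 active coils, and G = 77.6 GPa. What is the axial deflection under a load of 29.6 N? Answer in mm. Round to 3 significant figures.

k = Gd⁴/(8D³N_a) = (77.6×10³)(1.38⁴)/(8·12.3³·22) = 0.85931 N/mm
δ = F/k = 29.6 / 0.85931 = 34.446 mm

34.4 mm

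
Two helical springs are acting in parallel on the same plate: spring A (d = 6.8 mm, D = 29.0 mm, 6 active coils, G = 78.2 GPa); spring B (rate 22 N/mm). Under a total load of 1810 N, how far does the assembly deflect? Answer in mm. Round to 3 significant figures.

11.0 mm

k_A = Gd⁴/(8D³N_a) = (78.2×10³)(6.8⁴)/(8·29.0³·6) = 142.83 N/mm
Parallel: k_eq = 142.83 + 22 = 164.83 N/mm
δ = F/k_eq = 1810/164.83 = 10.981 mm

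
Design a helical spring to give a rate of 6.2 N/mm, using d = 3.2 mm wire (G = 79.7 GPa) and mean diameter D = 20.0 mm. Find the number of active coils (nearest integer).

N_a = Gd⁴/(8D³k) = (79.7×10³ × 3.2⁴)/(8 × 20.0³ × 6.2)
    = 8.35715e+06 / 396800 = 21.06 → 21 coils

21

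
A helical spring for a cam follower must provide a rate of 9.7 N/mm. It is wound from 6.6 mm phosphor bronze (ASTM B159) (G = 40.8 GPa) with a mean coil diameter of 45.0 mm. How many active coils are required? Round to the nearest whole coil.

N_a = Gd⁴/(8D³k) = (40.8×10³ × 6.6⁴)/(8 × 45.0³ × 9.7)
    = 7.74169e+07 / 7.0713e+06 = 10.95 → 11 coils

11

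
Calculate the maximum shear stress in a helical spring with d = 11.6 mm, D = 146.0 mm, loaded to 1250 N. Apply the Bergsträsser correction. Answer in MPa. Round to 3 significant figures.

329 MPa

Spring index C = D/d = 146.0/11.6 = 12.5862
K_B = (4C+2)/(4C−3) = 52.345/47.345 = 1.1056
τ₀ = 8FD/(πd³) = 8·1250·146.0/(π·11.6³) = 1.46e+06/4903.7 = 297.73 MPa
τ_max = K·τ₀ = 1.1056 × 297.73 = 329.18 MPa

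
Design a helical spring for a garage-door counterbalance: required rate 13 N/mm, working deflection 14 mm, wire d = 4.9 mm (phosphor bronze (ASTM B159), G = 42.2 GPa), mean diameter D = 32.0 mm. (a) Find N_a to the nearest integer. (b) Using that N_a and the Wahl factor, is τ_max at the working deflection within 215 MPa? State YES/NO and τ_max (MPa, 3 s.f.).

(a) 7 coils; (b) YES, τ_max = 158 MPa

N_a = Gd⁴/(8D³k) = (42.2×10³)(4.9⁴)/(8·32.0³·13) = 7.139 → N_a = 7
Actual rate k = Gd⁴/(8D³·7) = 13.257 N/mm
Working load F = kδ = 13.257·14 = 185.6 N
C = 32.0/4.9 = 6.5306; K_W = (4C−1)/(4C−4)+0.615/C = 1.2298
τ_max = K_W·8FD/(πd³) = 1.2298·128.55 = 158.09 MPa
τ_max ≤ 215 MPa → acceptable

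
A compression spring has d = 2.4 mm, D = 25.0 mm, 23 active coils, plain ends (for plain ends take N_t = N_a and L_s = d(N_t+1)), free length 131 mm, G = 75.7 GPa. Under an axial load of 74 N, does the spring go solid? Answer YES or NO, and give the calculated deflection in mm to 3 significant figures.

YES, δ = 84.7 mm

k = Gd⁴/(8D³N_a) = (75.7×10³)(2.4⁴)/(8·25.0³·23) = 0.87358 N/mm
N_t = 23; L_s = 2.4·24 = 57.6 mm; δ_solid = L₀ − L_s = 131 − 57.6 = 73.4 mm
δ = F/k = 74/0.87358 = 84.709 mm
δ ≥ δ_solid → spring goes solid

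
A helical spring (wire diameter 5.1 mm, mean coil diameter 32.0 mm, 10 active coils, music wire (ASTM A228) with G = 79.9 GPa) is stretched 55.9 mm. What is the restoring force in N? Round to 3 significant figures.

k = Gd⁴/(8D³N_a) = (79.9×10³)(5.1⁴)/(8·32.0³·10) = 20.62 N/mm
F = k·δ = 20.62 × 55.9 = 1152.7 N

1150 N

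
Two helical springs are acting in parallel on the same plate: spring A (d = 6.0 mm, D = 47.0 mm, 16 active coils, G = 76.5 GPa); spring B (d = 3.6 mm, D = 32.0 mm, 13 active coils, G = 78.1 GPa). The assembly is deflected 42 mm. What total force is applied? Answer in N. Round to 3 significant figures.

k_A = Gd⁴/(8D³N_a) = (76.5×10³)(6.0⁴)/(8·47.0³·16) = 7.4604 N/mm
k_B = Gd⁴/(8D³N_a) = (78.1×10³)(3.6⁴)/(8·32.0³·13) = 3.8493 N/mm
Parallel: k_eq = 7.4604 + 3.8493 = 11.31 N/mm
F = k_eq·δ = 11.31·42 = 475.01 N

475 N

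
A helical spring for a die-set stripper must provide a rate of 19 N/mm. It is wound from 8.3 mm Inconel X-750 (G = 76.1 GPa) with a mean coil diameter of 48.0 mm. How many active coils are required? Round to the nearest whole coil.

21

N_a = Gd⁴/(8D³k) = (76.1×10³ × 8.3⁴)/(8 × 48.0³ × 19)
    = 3.61158e+08 / 1.681e+07 = 21.48 → 21 coils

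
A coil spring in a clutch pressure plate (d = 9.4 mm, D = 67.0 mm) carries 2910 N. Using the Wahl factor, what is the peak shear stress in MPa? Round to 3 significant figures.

722 MPa

Spring index C = D/d = 67.0/9.4 = 7.1277
K_W = (4C−1)/(4C−4) + 0.615/C = 27.511/24.511 + 0.0863 = 1.2087
τ₀ = 8FD/(πd³) = 8·2910·67.0/(π·9.4³) = 1.55976e+06/2609.4 = 597.76 MPa
τ_max = K·τ₀ = 1.2087 × 597.76 = 722.5 MPa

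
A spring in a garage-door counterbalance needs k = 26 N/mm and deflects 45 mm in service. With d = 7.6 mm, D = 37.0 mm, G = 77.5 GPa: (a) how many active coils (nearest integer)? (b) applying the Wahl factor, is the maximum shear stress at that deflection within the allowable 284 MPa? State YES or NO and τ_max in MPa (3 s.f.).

(a) 25 coils; (b) NO, τ_max = 325 MPa

N_a = Gd⁴/(8D³k) = (77.5×10³)(7.6⁴)/(8·37.0³·26) = 24.54 → N_a = 25
Actual rate k = Gd⁴/(8D³·25) = 25.522 N/mm
Working load F = kδ = 25.522·45 = 1148.5 N
C = 37.0/7.6 = 4.8684; K_W = (4C−1)/(4C−4)+0.615/C = 1.3202
τ_max = K_W·8FD/(πd³) = 1.3202·246.51 = 325.44 MPa
τ_max > 284 MPa → exceeds allowable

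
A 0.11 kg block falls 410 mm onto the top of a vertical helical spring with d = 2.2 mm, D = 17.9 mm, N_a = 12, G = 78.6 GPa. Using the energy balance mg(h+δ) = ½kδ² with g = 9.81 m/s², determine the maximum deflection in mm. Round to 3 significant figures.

k = Gd⁴/(8D³N_a) = (78.6×10³)(2.2⁴)/(8·17.9³·12) = 3.3441 N/mm
W = mg = 0.11 × 9.81 = 1.0791 N
½kδ² − Wδ − Wh = 0 → δ = (W + √(W² + 2kWh))/k
δ = (1.0791 + √(1.1645 + 2959.09))/3.3441 = (1.0791 + 54.408)/3.3441 = 16.592 mm

16.6 mm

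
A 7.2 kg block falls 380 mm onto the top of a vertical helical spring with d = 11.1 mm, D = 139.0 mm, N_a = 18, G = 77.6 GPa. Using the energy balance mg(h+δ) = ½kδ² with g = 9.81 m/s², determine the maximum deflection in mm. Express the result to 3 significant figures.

158 mm

k = Gd⁴/(8D³N_a) = (77.6×10³)(11.1⁴)/(8·139.0³·18) = 3.0461 N/mm
W = mg = 7.2 × 9.81 = 70.632 N
½kδ² − Wδ − Wh = 0 → δ = (W + √(W² + 2kWh))/k
δ = (70.632 + √(4988.9 + 163517))/3.0461 = (70.632 + 410.49)/3.0461 = 157.95 mm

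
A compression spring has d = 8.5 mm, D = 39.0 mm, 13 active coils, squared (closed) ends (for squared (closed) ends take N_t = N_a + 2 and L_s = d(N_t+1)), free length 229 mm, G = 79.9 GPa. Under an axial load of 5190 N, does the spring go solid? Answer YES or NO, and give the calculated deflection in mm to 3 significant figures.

NO, δ = 76.8 mm

k = Gd⁴/(8D³N_a) = (79.9×10³)(8.5⁴)/(8·39.0³·13) = 67.608 N/mm
N_t = 15; L_s = 8.5·16 = 136 mm; δ_solid = L₀ − L_s = 229 − 136 = 93 mm
δ = F/k = 5190/67.608 = 76.767 mm
δ < δ_solid → spring does not go solid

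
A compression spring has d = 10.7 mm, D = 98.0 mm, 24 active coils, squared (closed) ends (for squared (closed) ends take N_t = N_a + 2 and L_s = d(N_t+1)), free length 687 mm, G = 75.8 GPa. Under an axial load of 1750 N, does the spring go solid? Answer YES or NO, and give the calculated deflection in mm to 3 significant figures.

NO, δ = 318 mm

k = Gd⁴/(8D³N_a) = (75.8×10³)(10.7⁴)/(8·98.0³·24) = 5.4983 N/mm
N_t = 26; L_s = 10.7·27 = 288.9 mm; δ_solid = L₀ − L_s = 687 − 288.9 = 398.1 mm
δ = F/k = 1750/5.4983 = 318.28 mm
δ < δ_solid → spring does not go solid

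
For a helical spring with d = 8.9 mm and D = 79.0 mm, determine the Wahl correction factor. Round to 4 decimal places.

C = D/d = 79.0/8.9 = 8.8764
K_W = (4C−1)/(4C−4) + 0.615/C = 34.506/31.506 + 0.0693 = 1.1645

1.1645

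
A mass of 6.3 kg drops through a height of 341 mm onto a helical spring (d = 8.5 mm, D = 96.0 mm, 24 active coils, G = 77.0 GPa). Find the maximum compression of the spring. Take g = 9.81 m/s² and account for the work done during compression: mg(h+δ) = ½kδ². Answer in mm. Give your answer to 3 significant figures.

162 mm

k = Gd⁴/(8D³N_a) = (77.0×10³)(8.5⁴)/(8·96.0³·24) = 2.3662 N/mm
W = mg = 6.3 × 9.81 = 61.803 N
½kδ² − Wδ − Wh = 0 → δ = (W + √(W² + 2kWh))/k
δ = (61.803 + √(3819.6 + 99734.5))/2.3662 = (61.803 + 321.8)/2.3662 = 162.12 mm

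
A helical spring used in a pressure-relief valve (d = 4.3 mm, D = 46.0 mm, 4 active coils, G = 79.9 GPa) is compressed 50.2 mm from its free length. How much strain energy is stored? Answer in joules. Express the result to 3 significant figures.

11.1 J

k = Gd⁴/(8D³N_a) = (79.9×10³)(4.3⁴)/(8·46.0³·4) = 8.77 N/mm
U = ½kδ² = 0.5 × 8.77 × 50.2² = 11050 N·mm = 11.05 J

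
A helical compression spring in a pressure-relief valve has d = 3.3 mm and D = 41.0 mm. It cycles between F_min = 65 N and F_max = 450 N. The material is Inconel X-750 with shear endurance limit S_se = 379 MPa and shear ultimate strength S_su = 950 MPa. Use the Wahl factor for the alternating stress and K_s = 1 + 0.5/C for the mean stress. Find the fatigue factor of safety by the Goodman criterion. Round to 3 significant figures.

0.406

C = D/d = 41.0/3.3 = 12.4242; K_W = (4C−1)/(4C−4)+0.615/C = 1.1151; K_s = 1+0.5/C = 1.0402
F_a = (F_max−F_min)/2 = 192.5 N; F_m = (F_max+F_min)/2 = 257.5 N
τ_a = K_W·8F_aD/(πd³) = 1.1151 × 559.26 = 623.66 MPa
τ_m = K_s·8F_mD/(πd³) = 1.0402 × 748.1 = 778.21 MPa
Goodman: 1/n_f = τ_a/S_se + τ_m/S_su = 623.66/379 + 778.21/950 = 1.64553 + 0.81916 = 2.4647
n_f = 1/2.4647 = 0.4057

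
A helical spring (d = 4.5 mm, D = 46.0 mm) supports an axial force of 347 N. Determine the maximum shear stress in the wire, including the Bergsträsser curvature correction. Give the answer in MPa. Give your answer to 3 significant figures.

Spring index C = D/d = 46.0/4.5 = 10.2222
K_B = (4C+2)/(4C−3) = 42.889/37.889 = 1.1320
τ₀ = 8FD/(πd³) = 8·347·46.0/(π·4.5³) = 127696/286.28 = 446.06 MPa
τ_max = K·τ₀ = 1.1320 × 446.06 = 504.92 MPa

505 MPa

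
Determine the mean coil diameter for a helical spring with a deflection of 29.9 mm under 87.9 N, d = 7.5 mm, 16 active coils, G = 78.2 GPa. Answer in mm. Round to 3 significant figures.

Required rate k = F/δ = 87.9/29.9 = 2.9398 N/mm
D = (Gd⁴/(8N_a·k))^(1/3) = (78.2×10³·7.5⁴/(8·16·2.9398))^(1/3)
  = (657543)^(1/3) = 86.9577 mm

87.0 mm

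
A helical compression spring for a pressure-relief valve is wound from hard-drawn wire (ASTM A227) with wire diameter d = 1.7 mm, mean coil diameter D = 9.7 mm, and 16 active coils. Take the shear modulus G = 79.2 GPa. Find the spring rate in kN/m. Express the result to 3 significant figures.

5.66 kN/m

k = Gd⁴/(8D³N_a) = (79.2×10³ × 1.7⁴) / (8 × 9.7³ × 16)
  = 661486 / 116822 = 5.6623 N/mm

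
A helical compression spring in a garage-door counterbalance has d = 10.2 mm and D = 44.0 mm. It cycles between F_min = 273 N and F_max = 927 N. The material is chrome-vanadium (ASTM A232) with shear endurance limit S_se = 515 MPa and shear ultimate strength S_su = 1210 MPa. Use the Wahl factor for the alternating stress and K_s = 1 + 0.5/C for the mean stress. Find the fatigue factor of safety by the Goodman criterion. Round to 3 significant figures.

C = D/d = 44.0/10.2 = 4.3137; K_W = (4C−1)/(4C−4)+0.615/C = 1.3689; K_s = 1+0.5/C = 1.1159
F_a = (F_max−F_min)/2 = 327 N; F_m = (F_max+F_min)/2 = 600 N
τ_a = K_W·8F_aD/(πd³) = 1.3689 × 34.526 = 47.262 MPa
τ_m = K_s·8F_mD/(πd³) = 1.1159 × 63.35 = 70.692 MPa
Goodman: 1/n_f = τ_a/S_se + τ_m/S_su = 47.262/515 + 70.692/1210 = 0.09177 + 0.05842 = 0.15019
n_f = 1/0.15019 = 6.658

6.66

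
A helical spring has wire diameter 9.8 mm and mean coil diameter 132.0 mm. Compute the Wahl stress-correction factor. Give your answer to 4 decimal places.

C = D/d = 132.0/9.8 = 13.4694
K_W = (4C−1)/(4C−4) + 0.615/C = 52.878/49.878 + 0.0457 = 1.1058

1.1058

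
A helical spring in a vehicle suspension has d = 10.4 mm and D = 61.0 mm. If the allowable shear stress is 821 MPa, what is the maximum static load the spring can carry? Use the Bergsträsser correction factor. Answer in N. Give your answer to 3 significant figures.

4780 N

C = D/d = 61.0/10.4 = 5.8654
K_B = (4C+2)/(4C−3) = 25.462/20.462 = 1.2444
τ_max = K·8FD/(πd³) → F_max = τ_allow·πd³/(8DK)
F_max = 821·π·10.4³/(8·61.0·1.2444) = 2.9013e+06/607.25 = 4777.8 N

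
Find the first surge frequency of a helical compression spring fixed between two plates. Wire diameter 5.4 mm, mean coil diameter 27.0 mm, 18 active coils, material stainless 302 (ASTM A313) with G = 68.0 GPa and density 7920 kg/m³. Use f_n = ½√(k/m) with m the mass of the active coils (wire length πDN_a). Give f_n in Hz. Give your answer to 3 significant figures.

k = Gd⁴/(8D³N_a) = (68.0×10³)(5.4⁴)/(8·27.0³·18) = 20.4 N/mm = 20400 N/m
Wire length L = πDN_a = π·27.0·18 = 1526.8 mm
m = ρ·(πd²/4)·L = 7920 × 22.902×10⁻⁶ m² × 1.5268 m = 0.27694 kg
f_n = ½√(k/m) = 0.5·√(20400/0.27694) = 0.5·√(73662) = 135.7 Hz

136 Hz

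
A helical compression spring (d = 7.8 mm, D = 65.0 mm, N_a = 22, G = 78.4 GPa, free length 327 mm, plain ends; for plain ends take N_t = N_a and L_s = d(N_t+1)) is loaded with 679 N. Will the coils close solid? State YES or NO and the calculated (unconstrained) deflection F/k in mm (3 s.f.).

NO, δ = 113 mm

k = Gd⁴/(8D³N_a) = (78.4×10³)(7.8⁴)/(8·65.0³·22) = 6.004 N/mm
N_t = 22; L_s = 7.8·23 = 179.4 mm; δ_solid = L₀ − L_s = 327 − 179.4 = 147.6 mm
δ = F/k = 679/6.004 = 113.09 mm
δ < δ_solid → spring does not go solid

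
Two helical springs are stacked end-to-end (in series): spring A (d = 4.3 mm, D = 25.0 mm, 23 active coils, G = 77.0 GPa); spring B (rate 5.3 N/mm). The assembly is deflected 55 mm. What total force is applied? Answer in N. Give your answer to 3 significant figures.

185 N

k_A = Gd⁴/(8D³N_a) = (77.0×10³)(4.3⁴)/(8·25.0³·23) = 9.1564 N/mm
Series: 1/k_eq = 1/9.1564 + 1/5.3 = 0.29789; k_eq = 3.3569 N/mm
F = k_eq·δ = 3.3569·55 = 184.63 N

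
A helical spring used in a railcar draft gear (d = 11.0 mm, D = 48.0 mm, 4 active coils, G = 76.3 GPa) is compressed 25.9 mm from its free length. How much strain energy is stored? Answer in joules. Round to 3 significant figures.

k = Gd⁴/(8D³N_a) = (76.3×10³)(11.0⁴)/(8·48.0³·4) = 315.66 N/mm
U = ½kδ² = 0.5 × 315.66 × 25.9² = 1.0587e+05 N·mm = 105.87 J

106 J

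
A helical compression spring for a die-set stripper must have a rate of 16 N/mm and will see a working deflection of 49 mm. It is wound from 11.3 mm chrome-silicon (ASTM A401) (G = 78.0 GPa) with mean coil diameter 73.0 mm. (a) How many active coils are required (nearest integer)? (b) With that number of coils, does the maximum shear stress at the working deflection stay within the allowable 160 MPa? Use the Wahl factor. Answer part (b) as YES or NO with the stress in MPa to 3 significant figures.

(a) 26 coils; (b) YES, τ_max = 122 MPa

N_a = Gd⁴/(8D³k) = (78.0×10³)(11.3⁴)/(8·73.0³·16) = 25.54 → N_a = 26
Actual rate k = Gd⁴/(8D³·26) = 15.717 N/mm
Working load F = kδ = 15.717·49 = 770.15 N
C = 73.0/11.3 = 6.4602; K_W = (4C−1)/(4C−4)+0.615/C = 1.2326
τ_max = K_W·8FD/(πd³) = 1.2326·99.22 = 122.29 MPa
τ_max ≤ 160 MPa → acceptable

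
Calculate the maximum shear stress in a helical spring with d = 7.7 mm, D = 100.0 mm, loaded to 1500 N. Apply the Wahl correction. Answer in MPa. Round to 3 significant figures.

929 MPa

Spring index C = D/d = 100.0/7.7 = 12.9870
K_W = (4C−1)/(4C−4) + 0.615/C = 50.948/47.948 + 0.0474 = 1.1099
τ₀ = 8FD/(πd³) = 8·1500·100.0/(π·7.7³) = 1.2e+06/1434.2 = 836.68 MPa
τ_max = K·τ₀ = 1.1099 × 836.68 = 928.65 MPa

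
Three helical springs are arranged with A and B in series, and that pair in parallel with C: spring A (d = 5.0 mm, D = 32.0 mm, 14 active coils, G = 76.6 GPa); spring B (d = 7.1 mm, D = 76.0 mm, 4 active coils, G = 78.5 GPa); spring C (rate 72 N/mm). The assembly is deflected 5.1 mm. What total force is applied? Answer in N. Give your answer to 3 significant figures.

402 N

k_A = Gd⁴/(8D³N_a) = (76.6×10³)(5.0⁴)/(8·32.0³·14) = 13.045 N/mm
k_B = Gd⁴/(8D³N_a) = (78.5×10³)(7.1⁴)/(8·76.0³·4) = 14.201 N/mm
Springs A,B series: k_AB = 1/(1/13.045+1/14.201) = 6.7992 N/mm; parallel with C: k_eq = 6.7992+72 = 78.799 N/mm
F = k_eq·δ = 78.799·5.1 = 401.88 N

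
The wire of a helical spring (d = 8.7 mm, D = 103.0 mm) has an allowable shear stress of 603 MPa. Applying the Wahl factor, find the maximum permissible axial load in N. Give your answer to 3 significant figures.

1350 N

C = D/d = 103.0/8.7 = 11.8391
K_W = (4C−1)/(4C−4) + 0.615/C = 46.356/43.356 + 0.0519 = 1.1211
τ_max = K·8FD/(πd³) → F_max = τ_allow·πd³/(8DK)
F_max = 603·π·8.7³/(8·103.0·1.1211) = 1.2475e+06/923.82 = 1350.3 N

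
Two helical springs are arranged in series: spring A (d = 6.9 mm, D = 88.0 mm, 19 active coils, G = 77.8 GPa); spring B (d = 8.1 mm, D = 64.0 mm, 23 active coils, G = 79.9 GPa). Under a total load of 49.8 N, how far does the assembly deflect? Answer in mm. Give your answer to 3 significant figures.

36.2 mm

k_A = Gd⁴/(8D³N_a) = (77.8×10³)(6.9⁴)/(8·88.0³·19) = 1.7025 N/mm
k_B = Gd⁴/(8D³N_a) = (79.9×10³)(8.1⁴)/(8·64.0³·23) = 7.1306 N/mm
Series: 1/k_eq = 1/1.7025 + 1/7.1306 = 0.72761; k_eq = 1.3744 N/mm
δ = F/k_eq = 49.8/1.3744 = 36.235 mm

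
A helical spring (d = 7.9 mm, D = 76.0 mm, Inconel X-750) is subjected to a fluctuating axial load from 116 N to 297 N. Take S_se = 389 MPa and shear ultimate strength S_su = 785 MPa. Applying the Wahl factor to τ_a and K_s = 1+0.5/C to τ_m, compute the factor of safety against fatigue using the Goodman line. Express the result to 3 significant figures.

C = D/d = 76.0/7.9 = 9.6203; K_W = (4C−1)/(4C−4)+0.615/C = 1.1509; K_s = 1+0.5/C = 1.0520
F_a = (F_max−F_min)/2 = 90.5 N; F_m = (F_max+F_min)/2 = 206.5 N
τ_a = K_W·8F_aD/(πd³) = 1.1509 × 35.524 = 40.886 MPa
τ_m = K_s·8F_mD/(πd³) = 1.0520 × 81.057 = 85.27 MPa
Goodman: 1/n_f = τ_a/S_se + τ_m/S_su = 40.886/389 + 85.27/785 = 0.10510 + 0.10862 = 0.21373
n_f = 1/0.21373 = 4.679

4.68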